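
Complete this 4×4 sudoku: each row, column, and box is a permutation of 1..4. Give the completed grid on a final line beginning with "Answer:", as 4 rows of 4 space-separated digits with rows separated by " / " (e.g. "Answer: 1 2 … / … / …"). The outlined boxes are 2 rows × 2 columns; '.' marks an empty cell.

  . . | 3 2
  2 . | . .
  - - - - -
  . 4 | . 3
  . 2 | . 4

Step 1. [r3c1∈{1}] r3c1's peers cover all but 1 ⇒ r3c1=1.
Step 2. [r2c4∈{1}] nothing but 1 survives at r2c4, so r2c4=1.
Step 3. [r1c2∈{1}] r1c2's peers cover all but 1 ⇒ r1c2=1.
Step 4. [r4c1∈{3}] only 3 remains possible at r4c1 ⇒ r4c1=3.
Step 5. [r2c3∈{4}] r2c3's peers cover all but 4. So r2c3=4.
Step 6. [r4c3∈{1}] nothing but 1 survives at r4c3. So r4c3=1.
Step 7. [r2c2∈{3}] r2c2 has the single candidate 3, so r2c2=3.
Step 8. [r1c1∈{4}] only 4 remains possible at r1c1. So r1c1=4.
Step 9. [r3c3∈{2}] r3c3 has the single candidate 2, so r3c3=2.

Answer: 4 1 3 2 / 2 3 4 1 / 1 4 2 3 / 3 2 1 4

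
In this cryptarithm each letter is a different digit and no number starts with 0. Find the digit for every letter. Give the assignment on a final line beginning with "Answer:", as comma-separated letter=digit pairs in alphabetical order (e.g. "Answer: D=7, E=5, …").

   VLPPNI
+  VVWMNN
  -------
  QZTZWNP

Step 1. [col 1: I + N ≡ P (mod 10)] no forcing yet in column 1 (carry-in 0); I=5 is free and consistent — try it ⇒ I=5.
Step 2. [col 1: I + N ≡ P (mod 10)] several values work for N in column 1 (I + N ≡ P (mod 10), carry-in 0); try N=9 ⇒ N=9.
Step 3. [col 1: I + N ≡ P (mod 10)] in column 1 we have I+N≡P with carry-in 0; given I=5, N=9 and digits 5,9 already taken and all letters distinct, that pins P to 4, so P=4.
Step 4. [col 3: P + M ≡ W (mod 10)] several values work for W in column 3 (P + M ≡ W (mod 10), carry-in 1); try W=8. So W=8.
Step 5. [col 3: P + M ≡ W (mod 10)] from column 3 (P=4, W=8, carry-in 1, digits 4,5,8,9 already taken and all letters distinct): M must equal 3. So M=3.
Step 6. [col 4: P + W ≡ Z (mod 10)] column 4: given P=4, W=8, carry-in 0, and digits 3,4,5,8,9 already taken and all letters distinct, P+W≡Z (mod 10) forces Z=2 ⇒ Z=2.
Step 7. [col 5: L + V ≡ T (mod 10)] in column 5 we have L+V≡T with carry-in 1; given nothing yet and digits 2,3,4,5,8,9 already taken and all letters distinct, that pins T to 7. So T=7.
Step 8. [col 5: L + V ≡ T (mod 10)] V=6 is one option consistent with column 5 (L + V ≡ T (mod 10), carry-in 1) — take it ⇒ V=6.
Step 9. [col 5: L + V ≡ T (mod 10)] from column 5 (V=6, T=7, carry-in 1, digits 2,3,4,5,6,7,8,9 already taken and all letters distinct): L must equal 0 ⇒ L=0.
Step 10. [col 7: carry → Q] from column 7 (nothing yet, carry-in 1, digits 0,2,3,4,5,6,7,8,9 already taken and all letters distinct): Q must equal 1, so Q=1.

Answer: I=5, L=0, M=3, N=9, P=4, Q=1, T=7, V=6, W=8, Z=2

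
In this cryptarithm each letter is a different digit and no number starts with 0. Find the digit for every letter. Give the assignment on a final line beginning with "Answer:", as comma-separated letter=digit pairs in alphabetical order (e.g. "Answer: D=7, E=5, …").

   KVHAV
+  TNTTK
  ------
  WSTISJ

Step 1. [col 1: V + K ≡ J (mod 10)] no forcing yet in column 1 (carry-in 0); V=4 is free and consistent — try it, so V=4.
Step 2. [W] W is the leading digit of a 6-digit sum of two 5-digit numbers; the final carry is exactly 1. So W=1.
Step 3. [col 1: V + K ≡ J (mod 10)] no forcing yet in column 1 (carry-in 0); J=3 is free and consistent — try it, so J=3.
Step 4. [col 1: V + K ≡ J (mod 10)] in column 1 we have V+K≡J with carry-in 0; given V=4, J=3 and digits 1,3,4 already taken and all letters distinct, that pins K to 9, so K=9.
Step 5. [col 2: A + T ≡ S (mod 10)] S=5 is one option consistent with column 2 (A + T ≡ S (mod 10), carry-in 1) — take it, so S=5.
Step 6. [col 2: A + T ≡ S (mod 10)] A=8 is one option consistent with column 2 (A + T ≡ S (mod 10), carry-in 1) — take it, so A=8.
Step 7. [col 2: A + T ≡ S (mod 10)] in column 2 we have A+T≡S with carry-in 1; given A=8, S=5 and digits 1,3,4,5,8,9 already taken and all letters distinct, that pins T to 6, so T=6.
Step 8. [col 3: H + T ≡ I (mod 10)] column 3 reads H+T+carry(1)=I with T=6; with digits 1,3,4,5,6,8,9 already taken and all letters distinct, the only value for H is 0, so H=0.
Step 9. [col 3: H + T ≡ I (mod 10)] from column 3 (H=0, T=6, carry-in 1, digits 0,1,3,4,5,6,8,9 already taken and all letters distinct): I must equal 7 ⇒ I=7.
Step 10. [col 4: V + N ≡ T (mod 10)] column 4 reads V+N+carry(0)=T with V=4, T=6; with digits 0,1,3,4,5,6,7,8,9 already taken and all letters distinct, the only value for N is 2, so N=2.

Answer: A=8, H=0, I=7, J=3, K=9, N=2, S=5, T=6, V=4, W=1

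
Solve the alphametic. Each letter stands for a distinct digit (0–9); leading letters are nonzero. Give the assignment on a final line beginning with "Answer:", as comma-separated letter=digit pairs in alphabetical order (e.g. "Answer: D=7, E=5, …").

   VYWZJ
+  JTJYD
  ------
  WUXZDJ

Step 1. [W] adding two 5-digit numbers gives at most 5+1 digits, and here it does — W is that final carry and must be 1, so W=1.
Step 2. [col 1: J + D ≡ J (mod 10)] column 1: given nothing yet, carry-in 0, and digits 1 already taken and all letters distinct, J+D≡J (mod 10) forces D=0, so D=0.
Step 3. [col 1: J + D ≡ J (mod 10)] several values work for J in column 1 (J + D ≡ J (mod 10), carry-in 0); try J=5. So J=5.
Step 4. [col 2: Z + Y ≡ D (mod 10)] several values work for Z in column 2 (Z + Y ≡ D (mod 10), carry-in 0); try Z=7 ⇒ Z=7.
Step 5. [col 2: Z + Y ≡ D (mod 10)] in column 2 we have Z+Y≡D with carry-in 0; given Z=7, D=0 and digits 0,1,5,7 already taken and all letters distinct, that pins Y to 3. So Y=3.
Step 6. [col 4: Y + T ≡ X (mod 10)] no forcing yet in column 4 (carry-in 0); X=2 is free and consistent — try it ⇒ X=2.
Step 7. [col 4: Y + T ≡ X (mod 10)] in column 4 we have Y+T≡X with carry-in 0; given Y=3, X=2 and digits 0,1,2,3,5,7 already taken and all letters distinct, that pins T to 9. So T=9.
Step 8. [col 5: V + J ≡ U (mod 10)] column 5 reads V+J+carry(1)=U with J=5; with digits 0,1,2,3,5,7,9 already taken and all letters distinct, the only value for U is 4 ⇒ U=4.
Step 9. [col 5: V + J ≡ U (mod 10)] from column 5 (J=5, U=4, carry-in 1, digits 0,1,2,3,4,5,7,9 already taken and all letters distinct): V must equal 8, so V=8.

Answer: D=0, J=5, T=9, U=4, V=8, W=1, X=2, Y=3, Z=7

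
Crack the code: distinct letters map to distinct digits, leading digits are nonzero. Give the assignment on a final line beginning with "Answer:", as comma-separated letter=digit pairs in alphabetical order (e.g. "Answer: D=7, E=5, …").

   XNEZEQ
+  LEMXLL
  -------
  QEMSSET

Step 1. [col 1: Q + L ≡ T (mod 10)] column 1 (Q + L ≡ T (mod 10), carry-in 0) doesn't pin Q yet; pick Q=1 and continue, so Q=1.
Step 2. [col 1: Q + L ≡ T (mod 10)] L=9 is one option consistent with column 1 (Q + L ≡ T (mod 10), carry-in 0) — take it. So L=9.
Step 3. [col 1: Q + L ≡ T (mod 10)] column 1 reads Q+L+carry(0)=T with Q=1, L=9; with digits 1,9 already taken and all letters distinct, the only value for T is 0. So T=0.
Step 4. [col 2: E + L ≡ E (mod 10)] several values work for E in column 2 (E + L ≡ E (mod 10), carry-in 1); try E=5 ⇒ E=5.
Step 5. [col 3: Z + X ≡ S (mod 10)] several values work for S in column 3 (Z + X ≡ S (mod 10), carry-in 1); try S=4. So S=4.
Step 6. [col 3: Z + X ≡ S (mod 10)] X=6 is one option consistent with column 3 (Z + X ≡ S (mod 10), carry-in 1) — take it, so X=6.
Step 7. [col 3: Z + X ≡ S (mod 10)] column 3 reads Z+X+carry(1)=S with X=6, S=4; with digits 0,1,4,5,6,9 already taken and all letters distinct, the only value for Z is 7, so Z=7.
Step 8. [col 4: E + M ≡ S (mod 10)] in column 4 we have E+M≡S with carry-in 1; given E=5, S=4 and digits 0,1,4,5,6,7,9 already taken and all letters distinct, that pins M to 8, so M=8.
Step 9. [col 5: N + E ≡ M (mod 10)] in column 5 we have N+E≡M with carry-in 1; given E=5, M=8 and digits 0,1,4,5,6,7,8,9 already taken and all letters distinct, that pins N to 2, so N=2.

Answer: E=5, L=9, M=8, N=2, Q=1, S=4, T=0, X=6, Z=7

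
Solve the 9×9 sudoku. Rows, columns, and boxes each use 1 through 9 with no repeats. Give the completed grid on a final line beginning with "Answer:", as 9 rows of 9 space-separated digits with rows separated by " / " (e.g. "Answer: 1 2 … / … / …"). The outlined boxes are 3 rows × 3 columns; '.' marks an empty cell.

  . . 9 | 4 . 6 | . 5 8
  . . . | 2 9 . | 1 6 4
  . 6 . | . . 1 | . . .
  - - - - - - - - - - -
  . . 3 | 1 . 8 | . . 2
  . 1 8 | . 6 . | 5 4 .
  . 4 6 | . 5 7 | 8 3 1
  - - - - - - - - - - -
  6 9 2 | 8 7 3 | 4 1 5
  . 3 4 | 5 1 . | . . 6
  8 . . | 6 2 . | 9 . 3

Step 1. [r8c1∈{7}] r8c1 has the single candidate 7 ⇒ r8c1=7.
Step 2. [r3c4∈{3,7}] across col 4, 7 lands solely at r3c4, so r3c4=7.
Step 3. [r4c2∈{5,7}] 7 has one home in box 4: r4c2. So r4c2=7.
Step 4. [r3c3∈{5}] nothing but 5 survives at r3c3, so r3c3=5.
Step 5. [r6c1∈{2,9}] 2 has one home in row 6: r6c1, so r6c1=2.
Step 6. [r5c1∈{9}] r5c1 is down to just 9 ⇒ r5c1=9.
Step 7. [r8c7∈{2}] r8c7's peers cover all but 2. So r8c7=2.
Step 8. [r3c7∈{3}] nothing but 3 survives at r3c7 ⇒ r3c7=3.
Step 9. [r1c5∈{3}] only 3 remains possible at r1c5 ⇒ r1c5=3.
Step 10. [r3c8∈{2,9}] in row 3, 2 fits only at r3c8. So r3c8=2.
Step 11. [r2c1∈{3}] nothing but 3 survives at r2c1 ⇒ r2c1=3.
Step 12. [r4c5∈{4}] r4c5's peers cover all but 4 ⇒ r4c5=4.
Step 13. [r1c1∈{1}] r1c1's peers cover all but 1. So r1c1=1.
Step 14. [r2c2∈{8}] r2c2's peers cover all but 8, so r2c2=8.
Step 15. [r5c9∈{7}] r5c9 is down to just 7. So r5c9=7.
Step 16. [r4c7∈{6}] nothing but 6 survives at r4c7. So r4c7=6.
Step 17. [r3c5∈{8}] r3c5 has the single candidate 8. So r3c5=8.
Step 18. [r9c6∈{4}] r9c6 has the single candidate 4. So r9c6=4.
Step 19. [r9c3∈{1}] r9c3 is down to just 1, so r9c3=1.
Step 20. [r8c6∈{9}] r8c6 is down to just 9 ⇒ r8c6=9.
Step 21. [r2c3∈{7}] nothing but 7 survives at r2c3 ⇒ r2c3=7.
Step 22. [r2c6∈{5}] r2c6's peers cover all but 5 ⇒ r2c6=5.
Step 23. [r1c7∈{7}] only 7 remains possible at r1c7, so r1c7=7.
Step 24. [r4c1∈{5}] r4c1 is down to just 5, so r4c1=5.
Step 25. [r3c9∈{9}] nothing but 9 survives at r3c9. So r3c9=9.
Step 26. [r3c1∈{4}] nothing but 4 survives at r3c1, so r3c1=4.
Step 27. [r5c4∈{3}] r5c4 is down to just 3 ⇒ r5c4=3.
Step 28. [r9c8∈{7}] r9c8 is down to just 7. So r9c8=7.
Step 29. [r4c8∈{9}] nothing but 9 survives at r4c8 ⇒ r4c8=9.
Step 30. [r6c4∈{9}] r6c4 has the single candidate 9, so r6c4=9.
Step 31. [r9c2∈{5}] r9c2's peers cover all but 5 ⇒ r9c2=5.
Step 32. [r8c8∈{8}] r8c8 has the single candidate 8, so r8c8=8.
Step 33. [r1c2∈{2}] only 2 remains possible at r1c2, so r1c2=2.
Step 34. [r5c6∈{2}] nothing but 2 survives at r5c6 ⇒ r5c6=2.

Answer: 1 2 9 4 3 6 7 5 8 / 3 8 7 2 9 5 1 6 4 / 4 6 5 7 8 1 3 2 9 / 5 7 3 1 4 8 6 9 2 / 9 1 8 3 6 2 5 4 7 / 2 4 6 9 5 7 8 3 1 / 6 9 2 8 7 3 4 1 5 / 7 3 4 5 1 9 2 8 6 / 8 5 1 6 2 4 9 7 3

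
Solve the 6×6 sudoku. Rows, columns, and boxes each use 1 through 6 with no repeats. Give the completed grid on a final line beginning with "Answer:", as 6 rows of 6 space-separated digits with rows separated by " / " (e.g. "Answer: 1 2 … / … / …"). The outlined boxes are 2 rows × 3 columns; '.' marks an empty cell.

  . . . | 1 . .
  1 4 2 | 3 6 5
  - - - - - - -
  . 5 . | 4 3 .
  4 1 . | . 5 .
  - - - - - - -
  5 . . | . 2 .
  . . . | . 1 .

Step 1. [r5c4∈{6}] r5c4's peers cover all but 6 ⇒ r5c4=6.
Step 2. [r5c2∈{3}] only 3 remains possible at r5c2. So r5c2=3.
Step 3. [r3c3∈{6}] r3c3 is down to just 6. So r3c3=6.
Step 4. [r5c6∈{4}] r5c6 has the single candidate 4. So r5c6=4.
Step 5. [r1c6∈{2}] r1c6 has the single candidate 2, so r1c6=2.
Step 6. [r1c1∈{3,6}] col 1 places 3 nowhere but r1c1, so r1c1=3.
Step 7. [r6c1∈{2,6}] 6 has one home in col 1: r6c1, so r6c1=6.
Step 8. [r1c2∈{6}] r1c2 is down to just 6. So r1c2=6.
Step 9. [r6c6∈{3}] r6c6 is down to just 3. So r6c6=3.
Step 10. [r1c3∈{5}] r1c3 has the single candidate 5. So r1c3=5.
Step 11. [r6c2∈{2}] r6c2 has the single candidate 2. So r6c2=2.
Step 12. [r3c1∈{2}] r3c1's peers cover all but 2 ⇒ r3c1=2.
Step 13. [r1c5∈{4}] r1c5 is down to just 4. So r1c5=4.
Step 14. [r6c4∈{5}] r6c4 has the single candidate 5 ⇒ r6c4=5.
Step 15. [r5c3∈{1}] r5c3 has the single candidate 1. So r5c3=1.
Step 16. [r3c6∈{1}] r3c6's peers cover all but 1, so r3c6=1.
Step 17. [r4c4∈{2}] nothing but 2 survives at r4c4. So r4c4=2.
Step 18. [r4c6∈{6}] only 6 remains possible at r4c6 ⇒ r4c6=6.
Step 19. [r6c3∈{4}] nothing but 4 survives at r6c3. So r6c3=4.
Step 20. [r4c3∈{3}] r4c3's peers cover all but 3. So r4c3=3.

Answer: 3 6 5 1 4 2 / 1 4 2 3 6 5 / 2 5 6 4 3 1 / 4 1 3 2 5 6 / 5 3 1 6 2 4 / 6 2 4 5 1 3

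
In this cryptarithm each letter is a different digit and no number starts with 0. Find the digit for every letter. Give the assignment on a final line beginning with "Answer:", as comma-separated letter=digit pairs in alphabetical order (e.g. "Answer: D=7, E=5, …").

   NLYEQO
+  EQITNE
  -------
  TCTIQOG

Step 1. [T] the sum has 7 digits but both addends have 6; that extra leading digit T is the final carry, namely 1, so T=1.
Step 2. [col 1: O + E ≡ G (mod 10)] several values work for O in column 1 (O + E ≡ G (mod 10), carry-in 0); try O=3. So O=3.
Step 3. [col 1: O + E ≡ G (mod 10)] column 1 (O + E ≡ G (mod 10), carry-in 0) doesn't pin G yet; pick G=8 and continue, so G=8.
Step 4. [col 1: O + E ≡ G (mod 10)] column 1 reads O+E+carry(0)=G with O=3, G=8; with digits 1,3,8 already taken and all letters distinct, the only value for E is 5, so E=5.
Step 5. [col 2: Q + N ≡ O (mod 10)] several values work for N in column 2 (Q + N ≡ O (mod 10), carry-in 0); try N=6 ⇒ N=6.
Step 6. [col 2: Q + N ≡ O (mod 10)] column 2: given N=6, O=3, carry-in 0, and digits 1,3,5,6,8 already taken and all letters distinct, Q+N≡O (mod 10) forces Q=7, so Q=7.
Step 7. [col 4: Y + I ≡ I (mod 10)] from column 4 (nothing yet, carry-in 0, digits 1,3,5,6,7,8 already taken and all letters distinct): Y must equal 0. So Y=0.
Step 8. [col 4: Y + I ≡ I (mod 10)] several values work for I in column 4 (Y + I ≡ I (mod 10), carry-in 0); try I=9. So I=9.
Step 9. [col 5: L + Q ≡ T (mod 10)] from column 5 (Q=7, T=1, carry-in 0, digits 0,1,3,5,6,7,8,9 already taken and all letters distinct): L must equal 4. So L=4.
Step 10. [col 6: N + E ≡ C (mod 10)] column 6: given N=6, E=5, carry-in 1, and digits 0,1,3,4,5,6,7,8,9 already taken and all letters distinct, N+E≡C (mod 10) forces C=2 ⇒ C=2.

Answer: C=2, E=5, G=8, I=9, L=4, N=6, O=3, Q=7, T=1, Y=0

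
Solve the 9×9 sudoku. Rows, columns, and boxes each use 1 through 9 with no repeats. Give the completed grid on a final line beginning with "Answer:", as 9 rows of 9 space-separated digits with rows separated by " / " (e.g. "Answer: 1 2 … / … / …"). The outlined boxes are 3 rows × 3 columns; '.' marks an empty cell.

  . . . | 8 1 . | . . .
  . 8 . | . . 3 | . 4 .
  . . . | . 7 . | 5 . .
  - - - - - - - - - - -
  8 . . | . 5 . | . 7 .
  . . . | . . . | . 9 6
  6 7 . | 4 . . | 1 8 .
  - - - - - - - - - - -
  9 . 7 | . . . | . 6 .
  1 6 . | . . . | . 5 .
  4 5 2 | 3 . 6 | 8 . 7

Step 1. [r7c2∈{3}] r7c2 has the single candidate 3, so r7c2=3.
Step 2. [r2c5∈{2,6,9}] r2c5 is the only open cell in col 5 admitting 6 ⇒ r2c5=6.
Step 3. [r1c7∈{2,3,6,7,9}] col 7 places 6 nowhere but r1c7 ⇒ r1c7=6.
Step 4. [r1c1∈{2,3,5,7}] row 1 places 7 nowhere but r1c1 ⇒ r1c1=7.
Step 5. [r9c5∈{9}] nothing but 9 survives at r9c5, so r9c5=9.
Step 6. [r3c9∈{1,2,3,8,9}] r3c9 is the only open cell in row 3 admitting 8. So r3c9=8.
Step 7. [r3c3∈{1,3,4,6,9}] 6 has one home in row 3: r3c3 ⇒ r3c3=6.
Step 8. [r4c4∈{1,2,6,9}] in row 4, 6 fits only at r4c4, so r4c4=6.
Step 9. [r6c9∈{2,3,5}] r6c9 is the only open cell in col 9 admitting 5 ⇒ r6c9=5.
Step 10. [r9c8∈{1}] r9c8 is down to just 1 ⇒ r9c8=1.
Step 11. [r3c2∈{1,2,4,9}] r3c2 is the only open cell in row 3 admitting 1, so r3c2=1.
Step 12. [r3c6∈{2,4,9}] across row 3, 4 lands solely at r3c6 ⇒ r3c6=4.
Step 13. [r3c4∈{2,9}] row 3 places 9 nowhere but r3c4. So r3c4=9.
Step 14. [r2c9∈{1,2,9}] row 2 places 1 nowhere but r2c9, so r2c9=1.
Step 15. [r2c7∈{2,7,9}] in row 2, 7 fits only at r2c7, so r2c7=7.
Step 16. [r1c9∈{2,3,9}] across box 3, 9 lands solely at r1c9 ⇒ r1c9=9.
Step 17. [r4c2∈{2,4,9}] 9 has one home in col 2: r4c2 ⇒ r4c2=9.
Step 18. [r6c3∈{3}] r6c3 is down to just 3, so r6c3=3.
Step 19. [r6c5∈{2}] r6c5 is down to just 2, so r6c5=2.
Step 20. [r4c6∈{1}] r4c6 has the single candidate 1. So r4c6=1.
Step 21. [r4c3∈{4}] r4c3's peers cover all but 4. So r4c3=4.
Step 22. [r1c3∈{5}] r1c3's peers cover all but 5, so r1c3=5.
Step 23. [r1c6∈{2}] only 2 remains possible at r1c6. So r1c6=2.
Step 24. [r5c7∈{2,3,4}] 4 has one home in row 5: r5c7 ⇒ r5c7=4.
Step 25. [r7c7∈{2}] r7c7 is down to just 2. So r7c7=2.
Step 26. [r7c9∈{4}] r7c9 is down to just 4. So r7c9=4.
Step 27. [r7c5∈{8}] r7c5 is down to just 8, so r7c5=8.
Step 28. [r2c1∈{2}] nothing but 2 survives at r2c1 ⇒ r2c1=2.
Step 29. [r8c9∈{3}] nothing but 3 survives at r8c9, so r8c9=3.
Step 30. [r5c4∈{7}] nothing but 7 survives at r5c4. So r5c4=7.
Step 31. [r2c4∈{5}] only 5 remains possible at r2c4. So r2c4=5.
Step 32. [r1c8∈{3}] r1c8's peers cover all but 3 ⇒ r1c8=3.
Step 33. [r4c7∈{3}] only 3 remains possible at r4c7. So r4c7=3.
Step 34. [r5c5∈{3}] r5c5 has the single candidate 3. So r5c5=3.
Step 35. [r5c2∈{2}] r5c2's peers cover all but 2, so r5c2=2.
Step 36. [r6c6∈{9}] r6c6 is down to just 9. So r6c6=9.
Step 37. [r8c3∈{8}] r8c3's peers cover all but 8. So r8c3=8.
Step 38. [r7c4∈{1}] nothing but 1 survives at r7c4. So r7c4=1.
Step 39. [r5c1∈{5}] r5c1 is down to just 5 ⇒ r5c1=5.
Step 40. [r8c4∈{2}] only 2 remains possible at r8c4. So r8c4=2.
Step 41. [r1c2∈{4}] only 4 remains possible at r1c2, so r1c2=4.
Step 42. [r3c8∈{2}] r3c8 is down to just 2 ⇒ r3c8=2.
Step 43. [r5c3∈{1}] r5c3's peers cover all but 1 ⇒ r5c3=1.
Step 44. [r8c6∈{7}] r8c6 has the single candidate 7 ⇒ r8c6=7.
Step 45. [r8c5∈{4}] r8c5 has the single candidate 4 ⇒ r8c5=4.
Step 46. [r7c6∈{5}] r7c6 has the single candidate 5 ⇒ r7c6=5.
Step 47. [r4c9∈{2}] nothing but 2 survives at r4c9 ⇒ r4c9=2.
Step 48. [r5c6∈{8}] nothing but 8 survives at r5c6. So r5c6=8.
Step 49. [r2c3∈{9}] r2c3's peers cover all but 9. So r2c3=9.
Step 50. [r3c1∈{3}] r3c1 has the single candidate 3, so r3c1=3.
Step 51. [r8c7∈{9}] r8c7 is down to just 9 ⇒ r8c7=9.

Answer: 7 4 5 8 1 2 6 3 9 / 2 8 9 5 6 3 7 4 1 / 3 1 6 9 7 4 5 2 8 / 8 9 4 6 5 1 3 7 2 / 5 2 1 7 3 8 4 9 6 / 6 7 3 4 2 9 1 8 5 / 9 3 7 1 8 5 2 6 4 / 1 6 8 2 4 7 9 5 3 / 4 5 2 3 9 6 8 1 7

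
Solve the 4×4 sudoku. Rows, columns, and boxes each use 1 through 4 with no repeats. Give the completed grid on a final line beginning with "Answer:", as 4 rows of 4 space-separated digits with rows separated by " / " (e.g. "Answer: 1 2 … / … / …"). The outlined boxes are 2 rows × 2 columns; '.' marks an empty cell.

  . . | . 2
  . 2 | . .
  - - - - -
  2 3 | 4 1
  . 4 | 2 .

Step 1. [r1c2∈{1}] nothing but 1 survives at r1c2. So r1c2=1.
Step 2. [r1c3∈{3}] nothing but 3 survives at r1c3. So r1c3=3.
Step 3. [r2c4∈{4}] r2c4's peers cover all but 4. So r2c4=4.
Step 4. [r2c1∈{3}] r2c1 is down to just 3. So r2c1=3.
Step 5. [r4c1∈{1}] only 1 remains possible at r4c1 ⇒ r4c1=1.
Step 6. [r1c1∈{4}] nothing but 4 survives at r1c1, so r1c1=4.
Step 7. [r4c4∈{3}] r4c4 has the single candidate 3. So r4c4=3.
Step 8. [r2c3∈{1}] r2c3 is down to just 1, so r2c3=1.

Answer: 4 1 3 2 / 3 2 1 4 / 2 3 4 1 / 1 4 2 3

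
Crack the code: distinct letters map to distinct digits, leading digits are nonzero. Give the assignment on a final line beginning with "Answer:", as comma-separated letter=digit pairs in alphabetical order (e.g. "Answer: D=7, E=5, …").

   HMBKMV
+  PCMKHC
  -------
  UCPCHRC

Step 1. [U] the sum has 7 digits but both addends have 6; that extra leading digit U is the final carry, namely 1, so U=1.
Step 2. [col 1: V + C ≡ C (mod 10)] column 1 reads V+C+carry(0)=C with nothing yet; with digits 1 already taken and all letters distinct, the only value for V is 0, so V=0.
Step 3. [col 1: V + C ≡ C (mod 10)] no forcing yet in column 1 (carry-in 0); C=2 is free and consistent — try it. So C=2.
Step 4. [col 2: M + H ≡ R (mod 10)] column 2 (M + H ≡ R (mod 10), carry-in 0) doesn't pin R yet; pick R=9 and continue ⇒ R=9.
Step 5. [col 2: M + H ≡ R (mod 10)] several values work for H in column 2 (M + H ≡ R (mod 10), carry-in 0); try H=4. So H=4.
Step 6. [col 2: M + H ≡ R (mod 10)] column 2 reads M+H+carry(0)=R with H=4, R=9; with digits 0,1,2,4,9 already taken and all letters distinct, the only value for M is 5. So M=5.
Step 7. [col 3: K + K ≡ H (mod 10)] column 3: given H=4, carry-in 0, and digits 0,1,2,4,5,9 already taken and all letters distinct, K+K≡H (mod 10) forces K=7. So K=7.
Step 8. [col 4: B + M ≡ C (mod 10)] from column 4 (M=5, C=2, carry-in 1, digits 0,1,2,4,5,7,9 already taken and all letters distinct): B must equal 6. So B=6.
Step 9. [col 5: M + C ≡ P (mod 10)] column 5: given M=5, C=2, carry-in 1, and digits 0,1,2,4,5,6,7,9 already taken and all letters distinct, M+C≡P (mod 10) forces P=8 ⇒ P=8.

Answer: B=6, C=2, H=4, K=7, M=5, P=8, R=9, U=1, V=0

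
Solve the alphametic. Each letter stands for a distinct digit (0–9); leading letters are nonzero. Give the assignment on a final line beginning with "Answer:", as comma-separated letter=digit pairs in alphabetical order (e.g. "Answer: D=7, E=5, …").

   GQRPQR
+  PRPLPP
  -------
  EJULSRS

Step 1. [E] the sum has 7 digits but both addends have 6; that extra leading digit E is the final carry, namely 1. So E=1.
Step 2. [col 1: R + P ≡ S (mod 10)] no forcing yet in column 1 (carry-in 0); S=2 is free and consistent — try it, so S=2.
Step 3. [col 1: R + P ≡ S (mod 10)] several values work for P in column 1 (R + P ≡ S (mod 10), carry-in 0); try P=8 ⇒ P=8.
Step 4. [col 1: R + P ≡ S (mod 10)] from column 1 (P=8, S=2, carry-in 0, digits 1,2,8 already taken and all letters distinct): R must equal 4. So R=4.
Step 5. [col 2: Q + P ≡ R (mod 10)] column 2: given P=8, R=4, carry-in 1, and digits 1,2,4,8 already taken and all letters distinct, Q+P≡R (mod 10) forces Q=5. So Q=5.
Step 6. [col 3: P + L ≡ S (mod 10)] column 3: given P=8, S=2, carry-in 1, and digits 1,2,4,5,8 already taken and all letters distinct, P+L≡S (mod 10) forces L=3. So L=3.
Step 7. [col 5: Q + R ≡ U (mod 10)] from column 5 (Q=5, R=4, carry-in 1, digits 1,2,3,4,5,8 already taken and all letters distinct): U must equal 0, so U=0.
Step 8. [col 6: G + P ≡ J (mod 10)] column 6 reads G+P+carry(1)=J with P=8; with digits 0,1,2,3,4,5,8 already taken and all letters distinct, the only value for G is 7, so G=7.
Step 9. [col 6: G + P ≡ J (mod 10)] from column 6 (G=7, P=8, carry-in 1, digits 0,1,2,3,4,5,7,8 already taken and all letters distinct): J must equal 6, so J=6.

Answer: E=1, G=7, J=6, L=3, P=8, Q=5, R=4, S=2, U=0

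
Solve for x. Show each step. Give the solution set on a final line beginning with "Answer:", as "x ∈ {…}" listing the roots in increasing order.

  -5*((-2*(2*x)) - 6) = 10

Step 1. [-5*((-2*(2*x)) - 6) = 10] -5·(inner) — divide through by -5 ⇒ div: (-2*(2*x)) - 6 = -2.
Step 2. [(-2*(2*x)) - 6 = -2] the outer -6 inverts by adding 6 ⇒ sub: -2*(2*x) = 4.
Step 3. [-2*(2*x) = 4] divide by the outer -2 ⇒ div: 2*x = -2.
Step 4. [2*x = -2] LHS = 2·(…); ÷2 both sides ⇒ div: x = -1.

Answer: x ∈ {-1}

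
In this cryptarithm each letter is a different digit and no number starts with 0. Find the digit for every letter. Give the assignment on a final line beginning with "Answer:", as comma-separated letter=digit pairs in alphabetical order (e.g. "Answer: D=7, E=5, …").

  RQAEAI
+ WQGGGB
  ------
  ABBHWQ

Step 1. [col 1: I + B ≡ Q (mod 10)] Q=0 is one option consistent with column 1 (I + B ≡ Q (mod 10), carry-in 0) — take it ⇒ Q=0.
Step 2. [col 1: I + B ≡ Q (mod 10)] column 1 (I + B ≡ Q (mod 10), carry-in 0) doesn't pin I yet; pick I=9 and continue. So I=9.
Step 3. [col 1: I + B ≡ Q (mod 10)] column 1 reads I+B+carry(0)=Q with I=9, Q=0; with digits 0,9 already taken and all letters distinct, the only value for B is 1, so B=1.
Step 4. [col 2: A + G ≡ W (mod 10)] A=7 is one option consistent with column 2 (A + G ≡ W (mod 10), carry-in 1) — take it. So A=7.
Step 5. [col 2: A + G ≡ W (mod 10)] G=4 is one option consistent with column 2 (A + G ≡ W (mod 10), carry-in 1) — take it ⇒ G=4.
Step 6. [col 2: A + G ≡ W (mod 10)] from column 2 (A=7, G=4, carry-in 1, digits 0,1,4,7,9 already taken and all letters distinct): W must equal 2, so W=2.
Step 7. [col 3: E + G ≡ H (mod 10)] column 3 (E + G ≡ H (mod 10), carry-in 1) doesn't pin E yet; pick E=3 and continue. So E=3.
Step 8. [col 3: E + G ≡ H (mod 10)] in column 3 we have E+G≡H with carry-in 1; given E=3, G=4 and digits 0,1,2,3,4,7,9 already taken and all letters distinct, that pins H to 8. So H=8.
Step 9. [col 6: R + W ≡ A (mod 10)] in column 6 we have R+W≡A with carry-in 0; given W=2, A=7 and digits 0,1,2,3,4,7,8,9 already taken and all letters distinct, that pins R to 5, so R=5.

Answer: A=7, B=1, E=3, G=4, H=8, I=9, Q=0, R=5, W=2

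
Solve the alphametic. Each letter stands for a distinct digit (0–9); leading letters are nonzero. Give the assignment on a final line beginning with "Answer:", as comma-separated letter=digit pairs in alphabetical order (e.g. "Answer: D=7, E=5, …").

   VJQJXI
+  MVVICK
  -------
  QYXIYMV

Step 1. [col 1: I + K ≡ V (mod 10)] K=8 is one option consistent with column 1 (I + K ≡ V (mod 10), carry-in 0) — take it. So K=8.
Step 2. [col 1: I + K ≡ V (mod 10)] column 1 (I + K ≡ V (mod 10), carry-in 0) doesn't pin V yet; pick V=7 and continue, so V=7.
Step 3. [col 1: I + K ≡ V (mod 10)] from column 1 (K=8, V=7, carry-in 0, digits 7,8 already taken and all letters distinct): I must equal 9 ⇒ I=9.
Step 4. [col 2: X + C ≡ M (mod 10)] no forcing yet in column 2 (carry-in 1); M=6 is free and consistent — try it, so M=6.
Step 5. [Q] adding two 6-digit numbers gives at most 6+1 digits, and here it does — Q is that final carry and must be 1. So Q=1.
Step 6. [col 2: X + C ≡ M (mod 10)] column 2 (X + C ≡ M (mod 10), carry-in 1) doesn't pin X yet; pick X=2 and continue. So X=2.
Step 7. [col 2: X + C ≡ M (mod 10)] in column 2 we have X+C≡M with carry-in 1; given X=2, M=6 and digits 1,2,6,7,8,9 already taken and all letters distinct, that pins C to 3. So C=3.
Step 8. [col 3: J + I ≡ Y (mod 10)] in column 3 we have J+I≡Y with carry-in 0; given I=9 and digits 1,2,3,6,7,8,9 already taken and all letters distinct, that pins J to 5. So J=5.
Step 9. [col 3: J + I ≡ Y (mod 10)] in column 3 we have J+I≡Y with carry-in 0; given J=5, I=9 and digits 1,2,3,5,6,7,8,9 already taken and all letters distinct, that pins Y to 4 ⇒ Y=4.

Answer: C=3, I=9, J=5, K=8, M=6, Q=1, V=7, X=2, Y=4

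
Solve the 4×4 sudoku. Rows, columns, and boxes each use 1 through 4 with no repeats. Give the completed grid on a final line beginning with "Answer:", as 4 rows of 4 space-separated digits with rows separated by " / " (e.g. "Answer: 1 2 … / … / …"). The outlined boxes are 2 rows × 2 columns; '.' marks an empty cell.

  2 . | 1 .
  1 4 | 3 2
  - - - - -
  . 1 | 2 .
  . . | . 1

Step 1. [r4c3∈{4}] only 4 remains possible at r4c3. So r4c3=4.
Step 2. [r4c1∈{3}] r4c1 has the single candidate 3. So r4c1=3.
Step 3. [r3c1∈{4}] r3c1's peers cover all but 4 ⇒ r3c1=4.
Step 4. [r1c4∈{4}] r1c4 is down to just 4. So r1c4=4.
Step 5. [r3c4∈{3}] r3c4 is down to just 3. So r3c4=3.
Step 6. [r1c2∈{3}] only 3 remains possible at r1c2, so r1c2=3.
Step 7. [r4c2∈{2}] r4c2 is down to just 2, so r4c2=2.

Answer: 2 3 1 4 / 1 4 3 2 / 4 1 2 3 / 3 2 4 1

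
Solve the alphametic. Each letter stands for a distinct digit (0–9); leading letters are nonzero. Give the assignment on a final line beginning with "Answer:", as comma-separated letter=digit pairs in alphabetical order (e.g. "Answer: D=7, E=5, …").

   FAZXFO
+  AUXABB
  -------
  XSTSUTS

Step 1. [col 1: O + B ≡ S (mod 10)] several values work for S in column 1 (O + B ≡ S (mod 10), carry-in 0); try S=0, so S=0.
Step 2. [col 1: O + B ≡ S (mod 10)] several values work for O in column 1 (O + B ≡ S (mod 10), carry-in 0); try O=2, so O=2.
Step 3. [X] adding two 6-digit numbers gives at most 6+1 digits, and here it does — X is that final carry and must be 1. So X=1.
Step 4. [col 1: O + B ≡ S (mod 10)] column 1 reads O+B+carry(0)=S with O=2, S=0; with digits 0,1,2 already taken and all letters distinct, the only value for B is 8. So B=8.
Step 5. [col 2: F + B ≡ T (mod 10)] no forcing yet in column 2 (carry-in 1); F=4 is free and consistent — try it. So F=4.
Step 6. [col 2: F + B ≡ T (mod 10)] column 2: given F=4, B=8, carry-in 1, and digits 0,1,2,4,8 already taken and all letters distinct, F+B≡T (mod 10) forces T=3. So T=3.
Step 7. [col 3: X + A ≡ U (mod 10)] several values work for U in column 3 (X + A ≡ U (mod 10), carry-in 1); try U=7, so U=7.
Step 8. [col 3: X + A ≡ U (mod 10)] column 3 reads X+A+carry(1)=U with X=1, U=7; with digits 0,1,2,3,4,7,8 already taken and all letters distinct, the only value for A is 5 ⇒ A=5.
Step 9. [col 4: Z + X ≡ S (mod 10)] column 4: given X=1, S=0, carry-in 0, and digits 0,1,2,3,4,5,7,8 already taken and all letters distinct, Z+X≡S (mod 10) forces Z=9. So Z=9.

Answer: A=5, B=8, F=4, O=2, S=0, T=3, U=7, X=1, Z=9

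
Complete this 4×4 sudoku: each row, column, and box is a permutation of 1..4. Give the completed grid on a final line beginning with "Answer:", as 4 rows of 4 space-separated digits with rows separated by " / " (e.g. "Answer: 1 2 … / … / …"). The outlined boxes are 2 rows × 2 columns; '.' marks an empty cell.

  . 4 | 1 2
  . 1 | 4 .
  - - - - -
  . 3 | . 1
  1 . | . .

Step 1. [r3c3∈{2}] nothing but 2 survives at r3c3, so r3c3=2.
Step 2. [r2c4∈{3}] nothing but 3 survives at r2c4, so r2c4=3.
Step 3. [r1c1∈{3}] r1c1's peers cover all but 3. So r1c1=3.
Step 4. [r3c1∈{4}] nothing but 4 survives at r3c1 ⇒ r3c1=4.
Step 5. [r2c1∈{2}] nothing but 2 survives at r2c1, so r2c1=2.
Step 6. [r4c3∈{3}] only 3 remains possible at r4c3, so r4c3=3.
Step 7. [r4c2∈{2}] nothing but 2 survives at r4c2 ⇒ r4c2=2.
Step 8. [r4c4∈{4}] r4c4 is down to just 4. So r4c4=4.

Answer: 3 4 1 2 / 2 1 4 3 / 4 3 2 1 / 1 2 3 4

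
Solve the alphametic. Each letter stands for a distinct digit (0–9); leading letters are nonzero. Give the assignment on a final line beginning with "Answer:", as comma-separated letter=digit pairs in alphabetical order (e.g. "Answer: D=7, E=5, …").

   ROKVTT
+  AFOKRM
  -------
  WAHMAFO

Step 1. [col 1: T + M ≡ O (mod 10)] no forcing yet in column 1 (carry-in 0); T=3 is free and consistent — try it ⇒ T=3.
Step 2. [col 1: T + M ≡ O (mod 10)] O=7 is one option consistent with column 1 (T + M ≡ O (mod 10), carry-in 0) — take it, so O=7.
Step 3. [col 1: T + M ≡ O (mod 10)] column 1: given T=3, O=7, carry-in 0, and digits 3,7 already taken and all letters distinct, T+M≡O (mod 10) forces M=4. So M=4.
Step 4. [col 2: T + R ≡ F (mod 10)] several values work for F in column 2 (T + R ≡ F (mod 10), carry-in 0); try F=2, so F=2.
Step 5. [W] adding two 6-digit numbers gives at most 6+1 digits, and here it does — W is that final carry and must be 1. So W=1.
Step 6. [col 2: T + R ≡ F (mod 10)] from column 2 (T=3, F=2, carry-in 0, digits 1,2,3,4,7 already taken and all letters distinct): R must equal 9. So R=9.
Step 7. [col 3: V + K ≡ A (mod 10)] column 3 (V + K ≡ A (mod 10), carry-in 1) doesn't pin A yet; pick A=5 and continue ⇒ A=5.
Step 8. [col 3: V + K ≡ A (mod 10)] column 3 (V + K ≡ A (mod 10), carry-in 1) doesn't pin V yet; pick V=8 and continue ⇒ V=8.
Step 9. [col 3: V + K ≡ A (mod 10)] from column 3 (V=8, A=5, carry-in 1, digits 1,2,3,4,5,7,8,9 already taken and all letters distinct): K must equal 6 ⇒ K=6.
Step 10. [col 5: O + F ≡ H (mod 10)] column 5: given O=7, F=2, carry-in 1, and digits 1,2,3,4,5,6,7,8,9 already taken and all letters distinct, O+F≡H (mod 10) forces H=0 ⇒ H=0.

Answer: A=5, F=2, H=0, K=6, M=4, O=7, R=9, T=3, V=8, W=1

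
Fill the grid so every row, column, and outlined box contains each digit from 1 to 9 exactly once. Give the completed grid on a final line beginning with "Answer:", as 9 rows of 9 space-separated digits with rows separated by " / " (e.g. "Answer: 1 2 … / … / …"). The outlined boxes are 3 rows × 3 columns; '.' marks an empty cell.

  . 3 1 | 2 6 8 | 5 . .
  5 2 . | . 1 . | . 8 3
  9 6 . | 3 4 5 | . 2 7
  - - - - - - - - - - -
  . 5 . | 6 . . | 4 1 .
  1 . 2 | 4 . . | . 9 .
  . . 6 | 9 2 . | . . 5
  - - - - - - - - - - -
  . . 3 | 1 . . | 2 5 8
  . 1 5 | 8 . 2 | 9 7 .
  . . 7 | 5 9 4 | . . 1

Step 1. [r6c8∈{3}] r6c8 is down to just 3. So r6c8=3.
Step 2. [r4c1∈{3,7,8}] col 1 places 3 nowhere but r4c1, so r4c1=3.
Step 3. [r4c6∈{7}] nothing but 7 survives at r4c6, so r4c6=7.
Step 4. [r8c9∈{4,6}] 4 has one home in box 9: r8c9 ⇒ r8c9=4.
Step 5. [r9c2∈{8}] r9c2 is down to just 8. So r9c2=8.
Step 6. [r6c1∈{4,7,8}] in col 1, 8 fits only at r6c1. So r6c1=8.
Step 7. [r5c7∈{6,7,8}] across col 7, 8 lands solely at r5c7. So r5c7=8.
Step 8. [r9c8∈{6}] r9c8's peers cover all but 6, so r9c8=6.
Step 9. [r6c2∈{4,7}] r6c2 is the only open cell in row 6 admitting 4, so r6c2=4.
Step 10. [r7c1∈{4,6}] 4 has one home in row 7: r7c1. So r7c1=4.
Step 11. [r5c6∈{3}] r5c6's peers cover all but 3. So r5c6=3.
Step 12. [r2c3∈{4}] nothing but 4 survives at r2c3. So r2c3=4.
Step 13. [r7c6∈{6}] only 6 remains possible at r7c6. So r7c6=6.
Step 14. [r5c9∈{6}] r5c9 is down to just 6 ⇒ r5c9=6.
Step 15. [r4c3∈{9}] r4c3 has the single candidate 9. So r4c3=9.
Step 16. [r6c7∈{7}] only 7 remains possible at r6c7 ⇒ r6c7=7.
Step 17. [r1c8∈{4}] nothing but 4 survives at r1c8 ⇒ r1c8=4.
Step 18. [r5c5∈{5}] nothing but 5 survives at r5c5. So r5c5=5.
Step 19. [r3c7∈{1}] r3c7 has the single candidate 1 ⇒ r3c7=1.
Step 20. [r1c9∈{9}] only 9 remains possible at r1c9, so r1c9=9.
Step 21. [r6c6∈{1}] r6c6's peers cover all but 1, so r6c6=1.
Step 22. [r1c1∈{7}] r1c1 is down to just 7, so r1c1=7.
Step 23. [r5c2∈{7}] r5c2's peers cover all but 7 ⇒ r5c2=7.
Step 24. [r4c9∈{2}] r4c9's peers cover all but 2 ⇒ r4c9=2.
Step 25. [r8c5∈{3}] r8c5 has the single candidate 3 ⇒ r8c5=3.
Step 26. [r2c6∈{9}] nothing but 9 survives at r2c6. So r2c6=9.
Step 27. [r9c1∈{2}] r9c1 is down to just 2, so r9c1=2.
Step 28. [r7c2∈{9}] nothing but 9 survives at r7c2, so r7c2=9.
Step 29. [r4c5∈{8}] only 8 remains possible at r4c5. So r4c5=8.
Step 30. [r2c4∈{7}] nothing but 7 survives at r2c4 ⇒ r2c4=7.
Step 31. [r3c3∈{8}] r3c3's peers cover all but 8, so r3c3=8.
Step 32. [r2c7∈{6}] nothing but 6 survives at r2c7 ⇒ r2c7=6.
Step 33. [r9c7∈{3}] only 3 remains possible at r9c7. So r9c7=3.
Step 34. [r8c1∈{6}] r8c1 has the single candidate 6 ⇒ r8c1=6.
Step 35. [r7c5∈{7}] nothing but 7 survives at r7c5. So r7c5=7.

Answer: 7 3 1 2 6 8 5 4 9 / 5 2 4 7 1 9 6 8 3 / 9 6 8 3 4 5 1 2 7 / 3 5 9 6 8 7 4 1 2 / 1 7 2 4 5 3 8 9 6 / 8 4 6 9 2 1 7 3 5 / 4 9 3 1 7 6 2 5 8 / 6 1 5 8 3 2 9 7 4 / 2 8 7 5 9 4 3 6 1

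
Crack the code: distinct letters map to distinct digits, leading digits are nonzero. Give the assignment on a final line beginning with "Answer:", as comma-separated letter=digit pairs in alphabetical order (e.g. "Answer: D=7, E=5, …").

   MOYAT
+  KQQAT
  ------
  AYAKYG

Step 1. [A] the sum has 6 digits but both addends have 5; that extra leading digit A is the final carry, namely 1, so A=1.
Step 2. [col 1: T + T ≡ G (mod 10)] several values work for G in column 1 (T + T ≡ G (mod 10), carry-in 0); try G=6 ⇒ G=6.
Step 3. [col 1: T + T ≡ G (mod 10)] column 1 (T + T ≡ G (mod 10), carry-in 0) doesn't pin T yet; pick T=8 and continue ⇒ T=8.
Step 4. [col 2: A + A ≡ Y (mod 10)] in column 2 we have A+A≡Y with carry-in 1; given A=1 and digits 1,6,8 already taken and all letters distinct, that pins Y to 3 ⇒ Y=3.
Step 5. [col 3: Y + Q ≡ K (mod 10)] several values work for K in column 3 (Y + Q ≡ K (mod 10), carry-in 0); try K=5, so K=5.
Step 6. [col 3: Y + Q ≡ K (mod 10)] in column 3 we have Y+Q≡K with carry-in 0; given Y=3, K=5 and digits 1,3,5,6,8 already taken and all letters distinct, that pins Q to 2, so Q=2.
Step 7. [col 4: O + Q ≡ A (mod 10)] in column 4 we have O+Q≡A with carry-in 0; given Q=2, A=1 and digits 1,2,3,5,6,8 already taken and all letters distinct, that pins O to 9, so O=9.
Step 8. [col 5: M + K ≡ Y (mod 10)] column 5: given K=5, Y=3, carry-in 1, and digits 1,2,3,5,6,8,9 already taken and all letters distinct, M+K≡Y (mod 10) forces M=7. So M=7.

Answer: A=1, G=6, K=5, M=7, O=9, Q=2, T=8, Y=3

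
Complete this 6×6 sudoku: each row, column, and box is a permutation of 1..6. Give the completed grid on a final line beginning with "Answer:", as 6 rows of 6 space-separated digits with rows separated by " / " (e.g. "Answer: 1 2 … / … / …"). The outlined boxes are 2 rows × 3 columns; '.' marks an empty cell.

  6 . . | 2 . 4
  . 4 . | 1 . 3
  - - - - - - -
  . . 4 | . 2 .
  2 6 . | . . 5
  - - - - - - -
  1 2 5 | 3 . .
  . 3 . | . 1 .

Step 1. [r5c6∈{6}] r5c6's peers cover all but 6, so r5c6=6.
Step 2. [r2c1∈{5}] r2c1's peers cover all but 5, so r2c1=5.
Step 3. [r4c3∈{1,3}] row 4 places 1 nowhere but r4c3 ⇒ r4c3=1.
Step 4. [r4c4∈{4}] r4c4 has the single candidate 4 ⇒ r4c4=4.
Step 5. [r3c4∈{6}] nothing but 6 survives at r3c4. So r3c4=6.
Step 6. [r6c6∈{2}] nothing but 2 survives at r6c6, so r6c6=2.
Step 7. [r1c2∈{1}] r1c2 has the single candidate 1 ⇒ r1c2=1.
Step 8. [r4c5∈{3}] r4c5 has the single candidate 3. So r4c5=3.
Step 9. [r3c1∈{3}] r3c1 is down to just 3, so r3c1=3.
Step 10. [r1c5∈{5}] r1c5 is down to just 5. So r1c5=5.
Step 11. [r3c2∈{5}] nothing but 5 survives at r3c2, so r3c2=5.
Step 12. [r5c5∈{4}] r5c5 is down to just 4 ⇒ r5c5=4.
Step 13. [r6c1∈{4}] only 4 remains possible at r6c1, so r6c1=4.
Step 14. [r6c4∈{5}] only 5 remains possible at r6c4. So r6c4=5.
Step 15. [r2c5∈{6}] r2c5 is down to just 6 ⇒ r2c5=6.
Step 16. [r3c6∈{1}] nothing but 1 survives at r3c6 ⇒ r3c6=1.
Step 17. [r6c3∈{6}] r6c3's peers cover all but 6, so r6c3=6.
Step 18. [r2c3∈{2}] only 2 remains possible at r2c3, so r2c3=2.
Step 19. [r1c3∈{3}] nothing but 3 survives at r1c3. So r1c3=3.

Answer: 6 1 3 2 5 4 / 5 4 2 1 6 3 / 3 5 4 6 2 1 / 2 6 1 4 3 5 / 1 2 5 3 4 6 / 4 3 6 5 1 2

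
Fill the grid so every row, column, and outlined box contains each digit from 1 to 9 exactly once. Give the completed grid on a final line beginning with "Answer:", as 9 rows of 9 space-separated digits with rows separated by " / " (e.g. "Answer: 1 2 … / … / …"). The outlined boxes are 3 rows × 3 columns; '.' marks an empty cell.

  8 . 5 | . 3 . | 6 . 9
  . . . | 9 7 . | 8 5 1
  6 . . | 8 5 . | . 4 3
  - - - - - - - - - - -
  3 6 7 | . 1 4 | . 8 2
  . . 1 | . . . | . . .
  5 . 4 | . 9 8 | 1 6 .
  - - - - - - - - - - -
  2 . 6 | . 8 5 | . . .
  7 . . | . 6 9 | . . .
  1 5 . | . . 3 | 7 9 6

Step 1. [r5c6∈{2,6,7}] r5c6 is the only open cell in col 6 admitting 7 ⇒ r5c6=7.
Step 2. [r7c9∈{4}] r7c9 is down to just 4 ⇒ r7c9=4.
Step 3. [r6c2∈{2}] r6c2 is down to just 2 ⇒ r6c2=2.
Step 4. [r8c2∈{3,4,8}] in box 7, 4 fits only at r8c2. So r8c2=4.
Step 5. [r7c7∈{3}] r7c7 is down to just 3. So r7c7=3.
Step 6. [r3c7∈{2}] only 2 remains possible at r3c7. So r3c7=2.
Step 7. [r5c9∈{5}] r5c9 is down to just 5 ⇒ r5c9=5.
Step 8. [r1c4∈{1,2,4}] in row 1, 4 fits only at r1c4. So r1c4=4.
Step 9. [r9c4∈{2}] r9c4 has the single candidate 2 ⇒ r9c4=2.
Step 10. [r3c2∈{1,7,9}] in row 3, 7 fits only at r3c2 ⇒ r3c2=7.
Step 11. [r1c6∈{1,2}] across row 1, 2 lands solely at r1c6, so r1c6=2.
Step 12. [r7c8∈{1}] nothing but 1 survives at r7c8. So r7c8=1.
Step 13. [r8c3∈{3,8}] row 8 places 3 nowhere but r8c3, so r8c3=3.
Step 14. [r5c1∈{9}] nothing but 9 survives at r5c1 ⇒ r5c1=9.
Step 15. [r5c8∈{3}] nothing but 3 survives at r5c8 ⇒ r5c8=3.
Step 16. [r4c7∈{9}] only 9 remains possible at r4c7 ⇒ r4c7=9.
Step 17. [r2c1∈{4}] r2c1 has the single candidate 4 ⇒ r2c1=4.
Step 18. [r5c7∈{4}] r5c7 has the single candidate 4 ⇒ r5c7=4.
Step 19. [r2c2∈{3}] nothing but 3 survives at r2c2, so r2c2=3.
Step 20. [r8c8∈{2}] only 2 remains possible at r8c8. So r8c8=2.
Step 21. [r6c9∈{7}] r6c9 has the single candidate 7. So r6c9=7.
Step 22. [r8c4∈{1}] r8c4 has the single candidate 1. So r8c4=1.
Step 23. [r6c4∈{3}] r6c4 has the single candidate 3. So r6c4=3.
Step 24. [r7c4∈{7}] r7c4 is down to just 7, so r7c4=7.
Step 25. [r1c8∈{7}] r1c8 has the single candidate 7 ⇒ r1c8=7.
Step 26. [r1c2∈{1}] r1c2 has the single candidate 1. So r1c2=1.
Step 27. [r5c4∈{6}] only 6 remains possible at r5c4. So r5c4=6.
Step 28. [r8c9∈{8}] only 8 remains possible at r8c9. So r8c9=8.
Step 29. [r4c4∈{5}] only 5 remains possible at r4c4. So r4c4=5.
Step 30. [r2c6∈{6}] r2c6's peers cover all but 6, so r2c6=6.
Step 31. [r2c3∈{2}] r2c3's peers cover all but 2. So r2c3=2.
Step 32. [r3c6∈{1}] r3c6 is down to just 1. So r3c6=1.
Step 33. [r3c3∈{9}] r3c3's peers cover all but 9 ⇒ r3c3=9.
Step 34. [r7c2∈{9}] r7c2 is down to just 9 ⇒ r7c2=9.
Step 35. [r5c2∈{8}] only 8 remains possible at r5c2. So r5c2=8.
Step 36. [r5c5∈{2}] nothing but 2 survives at r5c5 ⇒ r5c5=2.
Step 37. [r9c5∈{4}] r9c5's peers cover all but 4. So r9c5=4.
Step 38. [r8c7∈{5}] r8c7 is down to just 5, so r8c7=5.
Step 39. [r9c3∈{8}] only 8 remains possible at r9c3, so r9c3=8.

Answer: 8 1 5 4 3 2 6 7 9 / 4 3 2 9 7 6 8 5 1 / 6 7 9 8 5 1 2 4 3 / 3 6 7 5 1 4 9 8 2 / 9 8 1 6 2 7 4 3 5 / 5 2 4 3 9 8 1 6 7 / 2 9 6 7 8 5 3 1 4 / 7 4 3 1 6 9 5 2 8 / 1 5 8 2 4 3 7 9 6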